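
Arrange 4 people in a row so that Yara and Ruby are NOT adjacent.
Total - adjacent = 4! - (4-1)!×2 = 24 - 12 = 12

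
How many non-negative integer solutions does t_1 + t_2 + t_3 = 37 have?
C(37+3-1, 3-1) = C(39, 2) = 741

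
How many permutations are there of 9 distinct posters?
9! = 362880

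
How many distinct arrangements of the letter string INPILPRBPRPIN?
13! / (1! × 4! × 2! × 2! × 1! × 3!) = 10810800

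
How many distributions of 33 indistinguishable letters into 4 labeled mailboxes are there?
C(33+4-1, 4-1) = C(36, 3) = 7140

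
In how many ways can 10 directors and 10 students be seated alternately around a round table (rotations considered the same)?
Fix one of the directors: (10-1)! ways for the remaining directors, × 10! ways for the students = 362880 × 3628800 = 1316818944000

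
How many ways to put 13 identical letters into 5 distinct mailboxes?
C(13+5-1, 5-1) = C(17, 4) = 2380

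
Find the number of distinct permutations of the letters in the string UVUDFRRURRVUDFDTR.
17! / (5! × 4! × 1! × 2! × 3! × 2!) = 5145940800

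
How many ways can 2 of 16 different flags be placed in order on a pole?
P(16,2) = 16!/(16-2)! = 240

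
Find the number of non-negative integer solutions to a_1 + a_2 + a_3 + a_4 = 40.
C(40+4-1, 4-1) = C(43, 3) = 12341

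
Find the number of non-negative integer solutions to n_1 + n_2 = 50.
C(50+2-1, 2-1) = C(51, 1) = 51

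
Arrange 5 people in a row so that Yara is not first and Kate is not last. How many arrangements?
By inclusion-exclusion: 5! - 2×(5-1)! + (5-2)! = 120 - 48 + 6 = 78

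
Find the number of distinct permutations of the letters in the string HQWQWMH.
7! / (1! × 2! × 2! × 2!) = 630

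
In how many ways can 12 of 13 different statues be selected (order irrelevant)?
C(13,12) = 13!/(12!×1!) = 13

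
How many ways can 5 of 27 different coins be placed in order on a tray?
P(27,5) = 27!/(27-5)! = 9687600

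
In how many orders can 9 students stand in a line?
9! = 362880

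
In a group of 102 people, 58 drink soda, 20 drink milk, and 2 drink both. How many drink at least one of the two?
|A∪B| = |A| + |B| - |A∩B| = 58 + 20 - 2 = 76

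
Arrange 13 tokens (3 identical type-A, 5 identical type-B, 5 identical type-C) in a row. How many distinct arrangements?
13! / (3! × 5! × 5!) = 72072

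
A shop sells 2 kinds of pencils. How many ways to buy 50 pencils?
C(50+2-1, 2-1) = C(51, 1) = 51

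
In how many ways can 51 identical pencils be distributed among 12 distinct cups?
C(51+12-1, 12-1) = C(62, 11) = 508271323092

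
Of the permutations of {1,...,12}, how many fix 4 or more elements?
Exactly j fixed points: C(12,j)·!(12-j); sum over j ≥ 4 (derangement numbers via !m = (m-1)·(!(m-1) + !(m-2)): !0..!8 = 1, 0, 1, 2, 9, 44, 265, 1854, 14833). Σ_{j=4}^{12} C(12,j)·!(12-j) = C(12,4)·!8 + C(12,5)·!7 + C(12,6)·!6 + C(12,7)·!5 + C(12,8)·!4 + C(12,9)·!3 + C(12,10)·!2 + C(12,11)·!1 + C(12,12)·!0 = 495·14833 + 792·1854 + 924·265 + 792·44 + 495·9 + 220·2 + 66·1 + 12·0 + 1·1 = 9095373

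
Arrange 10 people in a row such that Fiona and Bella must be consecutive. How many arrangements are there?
Treat the 2 as one block: (10-2+1)! × 2! = 362880 × 2 = 725760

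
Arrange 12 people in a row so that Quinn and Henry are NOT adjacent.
Total - adjacent = 12! - (12-1)!×2 = 479001600 - 79833600 = 399168000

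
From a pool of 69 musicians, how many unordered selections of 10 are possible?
C(69,10) = 69!/(10!×59!) = 340032449328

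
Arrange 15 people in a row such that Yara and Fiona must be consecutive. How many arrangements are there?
Treat the 2 as one block: (15-2+1)! × 2! = 87178291200 × 2 = 174356582400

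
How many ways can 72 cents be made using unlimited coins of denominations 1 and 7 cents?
Coefficient of x^72 in 1/(1-x^1) · 1/(1-x^7). Use j coins of 7 for j = 0..⌊72/7⌋ = 10, the rest in 1s: 10 + 1 = 11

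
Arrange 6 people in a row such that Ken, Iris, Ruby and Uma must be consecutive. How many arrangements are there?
Treat the 4 as one block: (6-4+1)! × 4! = 6 × 24 = 144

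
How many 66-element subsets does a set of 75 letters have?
C(75,66) = 75!/(66!×9!) = 125595622175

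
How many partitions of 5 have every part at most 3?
Let r_j(i) = number of partitions of i into parts ≤ j, for i = 0..5. r_1(i) = 1 for all i; r_j(i) = r_{j-1}(i) + r_j(i-j). Rows j = 2..3: ≤2: 1 1 2 2 3 3; ≤3: 1 1 2 3 4 5. r_3(5) = 5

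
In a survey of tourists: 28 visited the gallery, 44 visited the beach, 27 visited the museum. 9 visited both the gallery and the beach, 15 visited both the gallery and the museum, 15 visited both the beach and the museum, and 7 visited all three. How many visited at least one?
|A∪B∪C| = 28+44+27-9-15-15+7 = 67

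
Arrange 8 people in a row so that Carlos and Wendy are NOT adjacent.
Total - adjacent = 8! - (8-1)!×2 = 40320 - 10080 = 30240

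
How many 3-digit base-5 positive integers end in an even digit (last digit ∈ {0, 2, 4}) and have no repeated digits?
Last∈{0,2,4}. Last=0: 12. Last nonzero: 2×3×P(3,1) = 18. Total = 30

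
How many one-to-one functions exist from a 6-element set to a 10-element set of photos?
P(10,6) = 10!/(10-6)! = 151200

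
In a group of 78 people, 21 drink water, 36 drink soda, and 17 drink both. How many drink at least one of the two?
|A∪B| = |A| + |B| - |A∩B| = 21 + 36 - 17 = 40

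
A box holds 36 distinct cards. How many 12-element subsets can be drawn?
C(36,12) = 36!/(12!×24!) = 1251677700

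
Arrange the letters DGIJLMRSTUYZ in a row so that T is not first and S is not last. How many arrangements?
By inclusion-exclusion: 12! - 2×(12-1)! + (12-2)! = 479001600 - 79833600 + 3628800 = 402796800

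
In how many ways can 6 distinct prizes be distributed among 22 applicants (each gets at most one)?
P(22,6) = 22!/(22-6)! = 53721360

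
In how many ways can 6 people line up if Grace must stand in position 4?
Fix one position: (6-1)! = 120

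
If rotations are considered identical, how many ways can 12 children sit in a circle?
Circular: fix one position, arrange the rest. (12-1)! = 39916800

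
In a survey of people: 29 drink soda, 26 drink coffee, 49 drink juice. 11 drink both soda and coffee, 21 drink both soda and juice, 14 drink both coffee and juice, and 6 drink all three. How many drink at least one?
|A∪B∪C| = 29+26+49-11-21-14+6 = 64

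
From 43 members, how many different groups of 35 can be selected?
C(43,35) = 43!/(35!×8!) = 145008513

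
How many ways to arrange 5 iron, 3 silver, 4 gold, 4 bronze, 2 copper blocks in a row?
18! / (5! × 3! × 4! × 4! × 2!) = 7718911200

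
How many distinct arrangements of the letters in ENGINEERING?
11! / (3! × 3! × 2! × 2! × 1!) = 277200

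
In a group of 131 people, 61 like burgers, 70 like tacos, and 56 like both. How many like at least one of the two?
|A∪B| = |A| + |B| - |A∩B| = 61 + 70 - 56 = 75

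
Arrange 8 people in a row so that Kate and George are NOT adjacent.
Total - adjacent = 8! - (8-1)!×2 = 40320 - 10080 = 30240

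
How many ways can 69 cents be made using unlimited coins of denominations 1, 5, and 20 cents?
Coefficient of x^69 in 1/(1-x^1) · 1/(1-x^5) · 1/(1-x^20). Case on j = number of 20-cent coins (j = 0..3); remainder r = 69 - 20j is made from {1,5} in ⌊r/5⌋+1 ways. r = 69, 49, 29, 9 → 14 + 10 + 6 + 2 = 32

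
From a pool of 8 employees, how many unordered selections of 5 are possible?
C(8,5) = 8!/(5!×3!) = 56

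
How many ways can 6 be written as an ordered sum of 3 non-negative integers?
C(6+3-1, 3-1) = C(8, 2) = 28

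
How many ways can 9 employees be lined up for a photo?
9! = 362880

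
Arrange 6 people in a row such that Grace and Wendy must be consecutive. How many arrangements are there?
Treat the 2 as one block: (6-2+1)! × 2! = 120 × 2 = 240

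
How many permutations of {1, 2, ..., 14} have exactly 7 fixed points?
Choose the 7 fixed points C(14,7) = 3432, derange the rest: !7 = Σ_{j=0}^{7} (-1)^j·7!/j! = 5040 - 5040 + 2520 - 840 + 210 - 42 + 7 - 1 = 1854. Product = 3432 × 1854 = 6362928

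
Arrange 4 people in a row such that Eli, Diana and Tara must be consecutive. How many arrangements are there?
Treat the 3 as one block: (4-3+1)! × 3! = 2 × 6 = 12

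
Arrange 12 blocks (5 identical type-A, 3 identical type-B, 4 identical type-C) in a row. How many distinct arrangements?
12! / (5! × 3! × 4!) = 27720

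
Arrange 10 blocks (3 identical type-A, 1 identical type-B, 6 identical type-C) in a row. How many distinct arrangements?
10! / (3! × 1! × 6!) = 840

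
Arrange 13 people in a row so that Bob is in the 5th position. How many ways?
Fix one position: (13-1)! = 479001600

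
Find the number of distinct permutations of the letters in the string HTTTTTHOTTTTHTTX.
16! / (11! × 1! × 1! × 3!) = 87360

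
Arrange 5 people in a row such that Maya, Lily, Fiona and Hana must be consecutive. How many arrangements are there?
Treat the 4 as one block: (5-4+1)! × 4! = 2 × 24 = 48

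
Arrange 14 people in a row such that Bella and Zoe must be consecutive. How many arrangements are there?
Treat the 2 as one block: (14-2+1)! × 2! = 6227020800 × 2 = 12454041600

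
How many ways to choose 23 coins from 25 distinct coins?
C(25,23) = 25!/(23!×2!) = 300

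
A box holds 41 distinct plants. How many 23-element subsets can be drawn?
C(41,23) = 41!/(23!×18!) = 202112640600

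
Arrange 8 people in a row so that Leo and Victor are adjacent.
Treat as block: (8-1)! × 2! = 5040 × 2 = 10080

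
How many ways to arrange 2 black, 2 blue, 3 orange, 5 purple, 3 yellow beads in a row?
15! / (2! × 2! × 3! × 5! × 3!) = 75675600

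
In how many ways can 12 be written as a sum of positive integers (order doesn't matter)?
Pentagonal recurrence p(n) = p(n-1) + p(n-2) - p(n-5) - p(n-7) + p(n-12) + p(n-15) - ... gives p(0..11) = 1, 1, 2, 3, 5, 7, 11, 15, 22, 30, 42, 56. p(12) = p(11) + p(10) - p(7) - p(5) + p(0) = 56 + 42 - 15 - 7 + 1 = 77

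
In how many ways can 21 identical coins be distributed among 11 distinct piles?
C(21+11-1, 11-1) = C(31, 10) = 44352165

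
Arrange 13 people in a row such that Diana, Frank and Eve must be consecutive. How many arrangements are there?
Treat the 3 as one block: (13-3+1)! × 3! = 39916800 × 6 = 239500800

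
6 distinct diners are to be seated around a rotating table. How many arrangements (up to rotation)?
Circular: fix one position, arrange the rest. (6-1)! = 120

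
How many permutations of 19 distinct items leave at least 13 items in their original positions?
Exactly j fixed points: C(19,j)·!(19-j); sum over j ≥ 13 (derangement numbers via !m = (m-1)·(!(m-1) + !(m-2)): !0..!6 = 1, 0, 1, 2, 9, 44, 265). Σ_{j=13}^{19} C(19,j)·!(19-j) = C(19,13)·!6 + C(19,14)·!5 + C(19,15)·!4 + C(19,16)·!3 + C(19,17)·!2 + C(19,18)·!1 + C(19,19)·!0 = 27132·265 + 11628·44 + 3876·9 + 969·2 + 171·1 + 19·0 + 1·1 = 7738606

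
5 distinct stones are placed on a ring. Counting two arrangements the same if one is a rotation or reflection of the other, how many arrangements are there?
(5-1)!/2 = 24/2 = 12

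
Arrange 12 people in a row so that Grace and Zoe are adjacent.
Treat as block: (12-1)! × 2! = 39916800 × 2 = 79833600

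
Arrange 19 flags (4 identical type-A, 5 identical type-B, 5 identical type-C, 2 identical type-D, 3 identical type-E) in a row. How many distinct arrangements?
19! / (4! × 5! × 5! × 2! × 3!) = 29331862560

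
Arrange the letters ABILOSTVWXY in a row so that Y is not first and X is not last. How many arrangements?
By inclusion-exclusion: 11! - 2×(11-1)! + (11-2)! = 39916800 - 7257600 + 362880 = 33022080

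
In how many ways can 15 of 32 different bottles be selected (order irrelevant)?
C(32,15) = 32!/(15!×17!) = 565722720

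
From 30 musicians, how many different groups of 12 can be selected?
C(30,12) = 30!/(12!×18!) = 86493225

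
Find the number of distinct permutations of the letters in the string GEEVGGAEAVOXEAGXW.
17! / (2! × 2! × 4! × 3! × 1! × 4! × 1!) = 25729704000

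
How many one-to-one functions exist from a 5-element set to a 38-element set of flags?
P(38,5) = 38!/(38-5)! = 60233040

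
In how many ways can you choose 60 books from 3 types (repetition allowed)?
C(60+3-1, 3-1) = C(62, 2) = 1891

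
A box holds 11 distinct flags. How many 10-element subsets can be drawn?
C(11,10) = 11!/(10!×1!) = 11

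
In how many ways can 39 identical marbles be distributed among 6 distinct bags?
C(39+6-1, 6-1) = C(44, 5) = 1086008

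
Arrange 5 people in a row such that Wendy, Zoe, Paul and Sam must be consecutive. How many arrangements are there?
Treat the 4 as one block: (5-4+1)! × 4! = 2 × 24 = 48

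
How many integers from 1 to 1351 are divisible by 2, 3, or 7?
⌊1351/2⌋+⌊1351/3⌋+⌊1351/7⌋ - ⌊1351/6⌋-⌊1351/14⌋-⌊1351/21⌋ + ⌊1351/42⌋ = 675+450+193 - 225-96-64 + 32 = 965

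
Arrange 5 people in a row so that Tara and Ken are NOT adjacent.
Total - adjacent = 5! - (5-1)!×2 = 120 - 48 = 72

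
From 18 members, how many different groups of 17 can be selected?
C(18,17) = 18!/(17!×1!) = 18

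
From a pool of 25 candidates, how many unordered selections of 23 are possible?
C(25,23) = 25!/(23!×2!) = 300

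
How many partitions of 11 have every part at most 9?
Let r_j(i) = number of partitions of i into parts ≤ j, for i = 0..11. r_1(i) = 1 for all i; r_j(i) = r_{j-1}(i) + r_j(i-j). Rows j = 2..9: ≤2: 1 1 2 2 3 3 4 4 5 5 6 6; ≤3: 1 1 2 3 4 5 7 8 10 12 14 16; ≤4: 1 1 2 3 5 6 9 11 15 18 23 27; ≤5: 1 1 2 3 5 7 10 13 18 23 30 37; ≤6: 1 1 2 3 5 7 11 14 20 26 35 44; ≤7: 1 1 2 3 5 7 11 15 21 28 38 49; ≤8: 1 1 2 3 5 7 11 15 22 29 40 52; ≤9: 1 1 2 3 5 7 11 15 22 30 41 54. r_9(11) = 54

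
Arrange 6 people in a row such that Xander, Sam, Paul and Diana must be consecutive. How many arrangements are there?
Treat the 4 as one block: (6-4+1)! × 4! = 6 × 24 = 144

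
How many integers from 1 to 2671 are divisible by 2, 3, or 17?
⌊2671/2⌋+⌊2671/3⌋+⌊2671/17⌋ - ⌊2671/6⌋-⌊2671/34⌋-⌊2671/51⌋ + ⌊2671/102⌋ = 1335+890+157 - 445-78-52 + 26 = 1833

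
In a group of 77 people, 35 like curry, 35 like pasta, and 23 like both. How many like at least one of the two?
|A∪B| = |A| + |B| - |A∩B| = 35 + 35 - 23 = 47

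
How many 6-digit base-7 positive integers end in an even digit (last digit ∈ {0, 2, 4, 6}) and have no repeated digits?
Last∈{0,2,4,6}. Last=0: 720. Last nonzero: 3×5×P(5,4) = 1800. Total = 2520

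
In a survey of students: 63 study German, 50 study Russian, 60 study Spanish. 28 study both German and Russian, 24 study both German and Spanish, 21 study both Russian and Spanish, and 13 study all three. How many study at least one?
|A∪B∪C| = 63+50+60-28-24-21+13 = 113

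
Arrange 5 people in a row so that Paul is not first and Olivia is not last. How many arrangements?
By inclusion-exclusion: 5! - 2×(5-1)! + (5-2)! = 120 - 48 + 6 = 78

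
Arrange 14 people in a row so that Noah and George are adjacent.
Treat as block: (14-1)! × 2! = 6227020800 × 2 = 12454041600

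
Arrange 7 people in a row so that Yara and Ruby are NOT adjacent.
Total - adjacent = 7! - (7-1)!×2 = 5040 - 1440 = 3600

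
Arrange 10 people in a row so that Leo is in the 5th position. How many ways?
Fix one position: (10-1)! = 362880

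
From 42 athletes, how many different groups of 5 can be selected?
C(42,5) = 42!/(5!×37!) = 850668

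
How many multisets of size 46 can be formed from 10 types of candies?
C(46+10-1, 10-1) = C(55, 9) = 6358402050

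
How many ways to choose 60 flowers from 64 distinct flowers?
C(64,60) = 64!/(60!×4!) = 635376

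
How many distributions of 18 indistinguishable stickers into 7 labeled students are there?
C(18+7-1, 7-1) = C(24, 6) = 134596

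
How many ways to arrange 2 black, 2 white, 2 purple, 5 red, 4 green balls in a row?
15! / (2! × 2! × 2! × 5! × 4!) = 56756700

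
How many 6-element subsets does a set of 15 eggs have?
C(15,6) = 15!/(6!×9!) = 5005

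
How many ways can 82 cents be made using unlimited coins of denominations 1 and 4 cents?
Coefficient of x^82 in 1/(1-x^1) · 1/(1-x^4). Use j coins of 4 for j = 0..⌊82/4⌋ = 20, the rest in 1s: 20 + 1 = 21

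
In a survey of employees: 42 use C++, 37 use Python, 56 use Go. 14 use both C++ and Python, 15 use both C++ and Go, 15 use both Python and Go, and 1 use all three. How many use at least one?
|A∪B∪C| = 42+37+56-14-15-15+1 = 92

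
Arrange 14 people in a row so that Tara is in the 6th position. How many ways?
Fix one position: (14-1)! = 6227020800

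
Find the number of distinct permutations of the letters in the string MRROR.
5! / (3! × 1! × 1!) = 20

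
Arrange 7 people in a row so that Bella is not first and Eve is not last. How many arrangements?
By inclusion-exclusion: 7! - 2×(7-1)! + (7-2)! = 5040 - 1440 + 120 = 3720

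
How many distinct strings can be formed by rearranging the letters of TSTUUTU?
7! / (3! × 1! × 3!) = 140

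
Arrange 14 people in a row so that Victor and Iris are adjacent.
Treat as block: (14-1)! × 2! = 6227020800 × 2 = 12454041600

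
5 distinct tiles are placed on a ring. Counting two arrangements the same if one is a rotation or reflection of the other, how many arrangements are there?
(5-1)!/2 = 24/2 = 12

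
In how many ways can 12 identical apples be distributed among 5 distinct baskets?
C(12+5-1, 5-1) = C(16, 4) = 1820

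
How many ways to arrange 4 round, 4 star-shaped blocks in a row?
8! / (4! × 4!) = 70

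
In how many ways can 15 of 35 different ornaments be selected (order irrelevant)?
C(35,15) = 35!/(15!×20!) = 3247943160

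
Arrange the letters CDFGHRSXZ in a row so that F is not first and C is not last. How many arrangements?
By inclusion-exclusion: 9! - 2×(9-1)! + (9-2)! = 362880 - 80640 + 5040 = 287280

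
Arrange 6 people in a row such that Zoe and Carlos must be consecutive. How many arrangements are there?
Treat the 2 as one block: (6-2+1)! × 2! = 120 × 2 = 240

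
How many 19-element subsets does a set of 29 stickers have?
C(29,19) = 29!/(19!×10!) = 20030010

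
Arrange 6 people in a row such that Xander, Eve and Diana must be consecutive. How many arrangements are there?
Treat the 3 as one block: (6-3+1)! × 3! = 24 × 6 = 144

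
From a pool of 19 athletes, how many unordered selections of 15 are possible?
C(19,15) = 19!/(15!×4!) = 3876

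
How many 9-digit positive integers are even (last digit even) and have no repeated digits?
Last∈{0,2,4,6,8}. Last=0: 362880. Last nonzero: 4×8×P(8,7) = 1290240. Total = 1653120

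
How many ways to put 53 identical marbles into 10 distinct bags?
C(53+10-1, 10-1) = C(62, 9) = 20286591270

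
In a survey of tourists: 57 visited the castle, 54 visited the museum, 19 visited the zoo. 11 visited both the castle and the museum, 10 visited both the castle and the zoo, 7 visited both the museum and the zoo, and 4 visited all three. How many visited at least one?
|A∪B∪C| = 57+54+19-11-10-7+4 = 106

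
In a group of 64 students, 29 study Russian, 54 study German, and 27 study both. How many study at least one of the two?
|A∪B| = |A| + |B| - |A∩B| = 29 + 54 - 27 = 56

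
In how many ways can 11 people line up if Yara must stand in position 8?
Fix one position: (11-1)! = 3628800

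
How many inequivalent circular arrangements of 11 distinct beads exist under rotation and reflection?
(11-1)!/2 = 3628800/2 = 1814400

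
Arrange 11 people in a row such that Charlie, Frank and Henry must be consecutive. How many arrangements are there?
Treat the 3 as one block: (11-3+1)! × 3! = 362880 × 6 = 2177280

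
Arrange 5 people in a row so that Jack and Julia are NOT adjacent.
Total - adjacent = 5! - (5-1)!×2 = 120 - 48 = 72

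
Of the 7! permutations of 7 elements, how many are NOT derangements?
Complement of the derangements. !7 = Σ_{j=0}^{7} (-1)^j·7!/j! = 5040 - 5040 + 2520 - 840 + 210 - 42 + 7 - 1 = 1854. 7! - !7 = 5040 - 1854 = 3186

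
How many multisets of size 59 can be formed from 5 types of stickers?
C(59+5-1, 5-1) = C(63, 4) = 595665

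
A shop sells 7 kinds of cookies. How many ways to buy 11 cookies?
C(11+7-1, 7-1) = C(17, 6) = 12376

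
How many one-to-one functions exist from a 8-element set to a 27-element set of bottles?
P(27,8) = 27!/(27-8)! = 89513424000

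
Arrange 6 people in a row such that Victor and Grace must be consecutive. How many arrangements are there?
Treat the 2 as one block: (6-2+1)! × 2! = 120 × 2 = 240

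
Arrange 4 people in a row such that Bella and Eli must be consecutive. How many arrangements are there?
Treat the 2 as one block: (4-2+1)! × 2! = 6 × 2 = 12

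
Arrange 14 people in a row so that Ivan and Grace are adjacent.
Treat as block: (14-1)! × 2! = 6227020800 × 2 = 12454041600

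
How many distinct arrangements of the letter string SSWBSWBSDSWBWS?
14! / (1! × 4! × 3! × 6!) = 840840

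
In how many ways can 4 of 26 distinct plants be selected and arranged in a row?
P(26,4) = 26!/(26-4)! = 358800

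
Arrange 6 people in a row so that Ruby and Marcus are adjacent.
Treat as block: (6-1)! × 2! = 120 × 2 = 240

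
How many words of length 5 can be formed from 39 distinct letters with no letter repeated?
P(39,5) = 39!/(39-5)! = 69090840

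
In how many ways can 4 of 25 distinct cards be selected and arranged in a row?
P(25,4) = 25!/(25-4)! = 303600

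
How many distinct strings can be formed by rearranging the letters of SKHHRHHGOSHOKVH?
15! / (2! × 2! × 1! × 1! × 2! × 6! × 1!) = 227026800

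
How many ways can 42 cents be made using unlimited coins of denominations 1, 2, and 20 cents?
Coefficient of x^42 in 1/(1-x^1) · 1/(1-x^2) · 1/(1-x^20). Case on j = number of 20-cent coins (j = 0..2); remainder r = 42 - 20j is made from {1,2} in ⌊r/2⌋+1 ways. r = 42, 22, 2 → 22 + 12 + 2 = 36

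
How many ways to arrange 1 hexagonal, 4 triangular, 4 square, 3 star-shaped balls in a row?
12! / (1! × 4! × 4! × 3!) = 138600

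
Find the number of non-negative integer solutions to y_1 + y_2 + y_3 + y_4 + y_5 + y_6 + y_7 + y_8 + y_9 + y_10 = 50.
C(50+10-1, 10-1) = C(59, 9) = 12565671261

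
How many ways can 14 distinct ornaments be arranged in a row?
14! = 87178291200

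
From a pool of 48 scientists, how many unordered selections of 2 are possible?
C(48,2) = 48!/(2!×46!) = 1128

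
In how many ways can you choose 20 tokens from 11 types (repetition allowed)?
C(20+11-1, 11-1) = C(30, 10) = 30045015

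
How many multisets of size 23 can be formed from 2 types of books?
C(23+2-1, 2-1) = C(24, 1) = 24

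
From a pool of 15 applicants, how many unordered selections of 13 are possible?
C(15,13) = 15!/(13!×2!) = 105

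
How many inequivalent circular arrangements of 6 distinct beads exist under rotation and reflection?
(6-1)!/2 = 120/2 = 60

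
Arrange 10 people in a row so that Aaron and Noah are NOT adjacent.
Total - adjacent = 10! - (10-1)!×2 = 3628800 - 725760 = 2903040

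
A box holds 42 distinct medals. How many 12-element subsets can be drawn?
C(42,12) = 42!/(12!×30!) = 11058116888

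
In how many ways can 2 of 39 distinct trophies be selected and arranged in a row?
P(39,2) = 39!/(39-2)! = 1482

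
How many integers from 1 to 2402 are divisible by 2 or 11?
⌊2402/2⌋ + ⌊2402/11⌋ - ⌊2402/22⌋ = 1201 + 218 - 109 = 1310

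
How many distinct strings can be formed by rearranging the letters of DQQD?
4! / (2! × 2!) = 6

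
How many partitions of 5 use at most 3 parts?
By conjugation, equals partitions of 5 into parts ≤ 3. Let r_j(i) = number of partitions of i into parts ≤ j, for i = 0..5. r_1(i) = 1 for all i; r_j(i) = r_{j-1}(i) + r_j(i-j). Rows j = 2..3: ≤2: 1 1 2 2 3 3; ≤3: 1 1 2 3 4 5. r_3(5) = 5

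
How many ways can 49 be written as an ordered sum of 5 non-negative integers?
C(49+5-1, 5-1) = C(53, 4) = 292825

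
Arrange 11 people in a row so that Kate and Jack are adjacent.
Treat as block: (11-1)! × 2! = 3628800 × 2 = 7257600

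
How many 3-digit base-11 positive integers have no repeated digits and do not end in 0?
Last digit: 10 nonzero choices. First digit: 9 (nonzero, ≠last). Middle 1: P(9,1) = 9. Total = 810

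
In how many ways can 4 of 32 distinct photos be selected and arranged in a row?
P(32,4) = 32!/(32-4)! = 863040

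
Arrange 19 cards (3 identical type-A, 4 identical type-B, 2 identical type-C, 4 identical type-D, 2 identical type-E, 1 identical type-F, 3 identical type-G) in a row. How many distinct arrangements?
19! / (3! × 4! × 2! × 4! × 2! × 1! × 3!) = 1466593128000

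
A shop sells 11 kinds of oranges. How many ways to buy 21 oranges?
C(21+11-1, 11-1) = C(31, 10) = 44352165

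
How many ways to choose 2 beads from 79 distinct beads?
C(79,2) = 79!/(2!×77!) = 3081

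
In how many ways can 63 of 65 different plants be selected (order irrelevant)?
C(65,63) = 65!/(63!×2!) = 2080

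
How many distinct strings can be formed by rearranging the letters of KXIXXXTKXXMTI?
13! / (2! × 2! × 6! × 1! × 2!) = 1081080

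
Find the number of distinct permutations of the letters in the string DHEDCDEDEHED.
12! / (5! × 4! × 1! × 2!) = 83160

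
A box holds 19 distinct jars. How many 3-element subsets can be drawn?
C(19,3) = 19!/(3!×16!) = 969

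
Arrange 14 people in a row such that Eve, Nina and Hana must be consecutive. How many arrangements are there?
Treat the 3 as one block: (14-3+1)! × 3! = 479001600 × 6 = 2874009600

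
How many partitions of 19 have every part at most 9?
Let r_j(i) = number of partitions of i into parts ≤ j, for i = 0..19. r_1(i) = 1 for all i; r_j(i) = r_{j-1}(i) + r_j(i-j). Rows j = 2..9: ≤2: 1 1 2 2 3 3 4 4 5 5 6 6 7 7 8 8 9 9 10 10; ≤3: 1 1 2 3 4 5 7 8 10 12 14 16 19 21 24 27 30 33 37 40; ≤4: 1 1 2 3 5 6 9 11 15 18 23 27 34 39 47 54 64 72 84 94; ≤5: 1 1 2 3 5 7 10 13 18 23 30 37 47 57 70 84 101 119 141 164; ≤6: 1 1 2 3 5 7 11 14 20 26 35 44 58 71 90 110 136 163 199 235; ≤7: 1 1 2 3 5 7 11 15 21 28 38 49 65 82 105 131 164 201 248 300; ≤8: 1 1 2 3 5 7 11 15 22 29 40 52 70 89 116 146 186 230 288 352; ≤9: 1 1 2 3 5 7 11 15 22 30 41 54 73 94 123 157 201 252 318 393. r_9(19) = 393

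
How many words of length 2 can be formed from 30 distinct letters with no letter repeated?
P(30,2) = 30!/(30-2)! = 870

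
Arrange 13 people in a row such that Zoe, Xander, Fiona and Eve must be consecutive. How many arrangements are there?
Treat the 4 as one block: (13-4+1)! × 4! = 3628800 × 24 = 87091200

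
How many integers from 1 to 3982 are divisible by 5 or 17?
⌊3982/5⌋ + ⌊3982/17⌋ - ⌊3982/85⌋ = 796 + 234 - 46 = 984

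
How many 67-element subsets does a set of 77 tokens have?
C(77,67) = 77!/(67!×10!) = 1096993404430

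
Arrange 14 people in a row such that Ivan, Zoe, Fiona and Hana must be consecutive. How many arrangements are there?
Treat the 4 as one block: (14-4+1)! × 4! = 39916800 × 24 = 958003200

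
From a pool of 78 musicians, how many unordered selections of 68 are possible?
C(78,68) = 78!/(68!×10!) = 1258315963905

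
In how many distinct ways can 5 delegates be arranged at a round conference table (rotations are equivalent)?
Circular: fix one position, arrange the rest. (5-1)! = 24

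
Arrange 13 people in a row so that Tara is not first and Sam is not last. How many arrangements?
By inclusion-exclusion: 13! - 2×(13-1)! + (13-2)! = 6227020800 - 958003200 + 39916800 = 5308934400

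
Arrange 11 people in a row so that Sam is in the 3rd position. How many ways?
Fix one position: (11-1)! = 3628800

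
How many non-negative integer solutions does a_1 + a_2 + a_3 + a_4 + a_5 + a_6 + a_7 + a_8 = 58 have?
C(58+8-1, 8-1) = C(65, 7) = 696190560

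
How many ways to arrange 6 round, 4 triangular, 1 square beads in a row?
11! / (6! × 4! × 1!) = 2310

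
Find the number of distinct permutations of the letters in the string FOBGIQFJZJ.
10! / (2! × 1! × 1! × 2! × 1! × 1! × 1! × 1!) = 907200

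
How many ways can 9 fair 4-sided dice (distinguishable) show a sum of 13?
Coefficient of x^13 in (x + x² + ... + x^4)^9. By inclusion-exclusion on dice exceeding 4: Σ_j (-1)^j C(9,j)·C(13-1-4j, 8) = C(9,0)·C(12,8) - C(9,1)·C(8,8) = 1·495 - 9·1 = 486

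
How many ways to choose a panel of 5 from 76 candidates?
C(76,5) = 76!/(5!×71!) = 18474840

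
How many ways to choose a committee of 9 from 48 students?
C(48,9) = 48!/(9!×39!) = 1677106640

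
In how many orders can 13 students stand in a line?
13! = 6227020800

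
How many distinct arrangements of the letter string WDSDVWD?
7! / (2! × 1! × 3! × 1!) = 420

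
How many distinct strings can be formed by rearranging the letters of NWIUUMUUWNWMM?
13! / (1! × 3! × 4! × 2! × 3!) = 3603600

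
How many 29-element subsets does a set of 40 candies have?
C(40,29) = 40!/(29!×11!) = 2311801440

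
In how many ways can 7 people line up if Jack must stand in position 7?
Fix one position: (7-1)! = 720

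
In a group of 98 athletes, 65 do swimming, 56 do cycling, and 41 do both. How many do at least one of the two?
|A∪B| = |A| + |B| - |A∩B| = 65 + 56 - 41 = 80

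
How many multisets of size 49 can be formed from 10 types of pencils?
C(49+10-1, 10-1) = C(58, 9) = 10648873950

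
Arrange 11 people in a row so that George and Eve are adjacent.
Treat as block: (11-1)! × 2! = 3628800 × 2 = 7257600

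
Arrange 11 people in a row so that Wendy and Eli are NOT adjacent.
Total - adjacent = 11! - (11-1)!×2 = 39916800 - 7257600 = 32659200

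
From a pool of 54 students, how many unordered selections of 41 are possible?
C(54,41) = 54!/(41!×13!) = 1108176102180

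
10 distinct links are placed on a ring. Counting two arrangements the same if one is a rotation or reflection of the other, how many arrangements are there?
(10-1)!/2 = 362880/2 = 181440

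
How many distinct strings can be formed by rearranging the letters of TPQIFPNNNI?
10! / (3! × 1! × 1! × 2! × 2! × 1!) = 151200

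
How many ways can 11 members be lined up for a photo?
11! = 39916800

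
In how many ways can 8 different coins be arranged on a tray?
8! = 40320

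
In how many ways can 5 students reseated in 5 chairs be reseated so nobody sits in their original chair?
!5 = Σ_{j=0}^{5} (-1)^j·5!/j! = 120 - 120 + 60 - 20 + 5 - 1 = 44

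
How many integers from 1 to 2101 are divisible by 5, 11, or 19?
⌊2101/5⌋+⌊2101/11⌋+⌊2101/19⌋ - ⌊2101/55⌋-⌊2101/95⌋-⌊2101/209⌋ + ⌊2101/1045⌋ = 420+191+110 - 38-22-10 + 2 = 653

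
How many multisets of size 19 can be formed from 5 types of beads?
C(19+5-1, 5-1) = C(23, 4) = 8855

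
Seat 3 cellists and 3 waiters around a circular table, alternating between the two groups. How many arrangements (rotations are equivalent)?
Fix one of the cellists: (3-1)! ways for the remaining cellists, × 3! ways for the waiters = 2 × 6 = 12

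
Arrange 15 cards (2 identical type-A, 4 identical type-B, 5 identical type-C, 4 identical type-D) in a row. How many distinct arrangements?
15! / (2! × 4! × 5! × 4!) = 9459450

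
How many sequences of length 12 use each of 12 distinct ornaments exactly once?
12! = 479001600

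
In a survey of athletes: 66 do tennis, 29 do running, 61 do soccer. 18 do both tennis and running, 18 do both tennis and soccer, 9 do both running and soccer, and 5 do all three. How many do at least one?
|A∪B∪C| = 66+29+61-18-18-9+5 = 116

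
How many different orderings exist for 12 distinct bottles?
12! = 479001600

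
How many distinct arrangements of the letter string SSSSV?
5! / (4! × 1!) = 5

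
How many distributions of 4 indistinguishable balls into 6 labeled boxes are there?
C(4+6-1, 6-1) = C(9, 5) = 126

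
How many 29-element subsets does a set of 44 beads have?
C(44,29) = 44!/(29!×15!) = 229911617056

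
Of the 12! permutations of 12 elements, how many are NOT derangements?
Complement of the derangements. !12 = Σ_{j=0}^{12} (-1)^j·12!/j! = 479001600 - 479001600 + 239500800 - 79833600 + 19958400 - 3991680 + 665280 - 95040 + 11880 - 1320 + 132 - 12 + 1 = 176214841. 12! - !12 = 479001600 - 176214841 = 302786759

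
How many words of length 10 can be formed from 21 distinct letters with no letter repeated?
P(21,10) = 21!/(21-10)! = 1279935820800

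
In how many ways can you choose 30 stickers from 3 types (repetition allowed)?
C(30+3-1, 3-1) = C(32, 2) = 496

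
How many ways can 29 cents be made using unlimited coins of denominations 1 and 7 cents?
Coefficient of x^29 in 1/(1-x^1) · 1/(1-x^7). Use j coins of 7 for j = 0..⌊29/7⌋ = 4, the rest in 1s: 4 + 1 = 5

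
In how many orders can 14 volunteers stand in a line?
14! = 87178291200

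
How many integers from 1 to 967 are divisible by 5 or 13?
⌊967/5⌋ + ⌊967/13⌋ - ⌊967/65⌋ = 193 + 74 - 14 = 253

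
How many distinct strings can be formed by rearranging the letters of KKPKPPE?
7! / (3! × 1! × 3!) = 140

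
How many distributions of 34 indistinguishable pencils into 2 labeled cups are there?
C(34+2-1, 2-1) = C(35, 1) = 35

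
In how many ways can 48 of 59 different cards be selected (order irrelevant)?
C(59,48) = 59!/(48!×11!) = 279871768995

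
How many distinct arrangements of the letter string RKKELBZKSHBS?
12! / (3! × 2! × 1! × 1! × 2! × 1! × 1! × 1!) = 19958400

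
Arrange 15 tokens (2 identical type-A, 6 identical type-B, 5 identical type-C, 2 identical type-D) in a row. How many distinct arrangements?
15! / (2! × 6! × 5! × 2!) = 3783780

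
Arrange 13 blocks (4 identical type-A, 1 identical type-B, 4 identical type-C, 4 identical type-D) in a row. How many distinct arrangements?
13! / (4! × 1! × 4! × 4!) = 450450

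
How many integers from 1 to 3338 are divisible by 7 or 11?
⌊3338/7⌋ + ⌊3338/11⌋ - ⌊3338/77⌋ = 476 + 303 - 43 = 736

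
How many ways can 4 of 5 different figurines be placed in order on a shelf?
P(5,4) = 5!/(5-4)! = 120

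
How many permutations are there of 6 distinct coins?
6! = 720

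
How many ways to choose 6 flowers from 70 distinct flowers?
C(70,6) = 70!/(6!×64!) = 131115985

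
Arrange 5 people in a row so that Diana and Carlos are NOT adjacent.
Total - adjacent = 5! - (5-1)!×2 = 120 - 48 = 72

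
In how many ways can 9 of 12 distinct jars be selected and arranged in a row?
P(12,9) = 12!/(12-9)! = 79833600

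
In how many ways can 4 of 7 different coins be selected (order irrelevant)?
C(7,4) = 7!/(4!×3!) = 35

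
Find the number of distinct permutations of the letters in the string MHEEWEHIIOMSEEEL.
16! / (1! × 2! × 1! × 1! × 1! × 2! × 2! × 6!) = 3632428800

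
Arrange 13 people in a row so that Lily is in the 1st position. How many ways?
Fix one position: (13-1)! = 479001600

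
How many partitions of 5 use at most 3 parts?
By conjugation, equals partitions of 5 into parts ≤ 3. Let r_j(i) = number of partitions of i into parts ≤ j, for i = 0..5. r_1(i) = 1 for all i; r_j(i) = r_{j-1}(i) + r_j(i-j). Rows j = 2..3: ≤2: 1 1 2 2 3 3; ≤3: 1 1 2 3 4 5. r_3(5) = 5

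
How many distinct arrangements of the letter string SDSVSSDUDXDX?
12! / (2! × 4! × 4! × 1! × 1!) = 415800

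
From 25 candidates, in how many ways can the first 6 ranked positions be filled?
P(25,6) = 25!/(25-6)! = 127512000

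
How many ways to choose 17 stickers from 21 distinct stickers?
C(21,17) = 21!/(17!×4!) = 5985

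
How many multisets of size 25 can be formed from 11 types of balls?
C(25+11-1, 11-1) = C(35, 10) = 183579396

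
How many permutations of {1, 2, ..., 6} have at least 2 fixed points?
Exactly j fixed points: C(6,j)·!(6-j); sum over j ≥ 2 (derangement numbers via !m = (m-1)·(!(m-1) + !(m-2)): !0..!4 = 1, 0, 1, 2, 9). Σ_{j=2}^{6} C(6,j)·!(6-j) = C(6,2)·!4 + C(6,3)·!3 + C(6,4)·!2 + C(6,5)·!1 + C(6,6)·!0 = 15·9 + 20·2 + 15·1 + 6·0 + 1·1 = 191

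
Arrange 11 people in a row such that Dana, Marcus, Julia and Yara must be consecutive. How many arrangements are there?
Treat the 4 as one block: (11-4+1)! × 4! = 40320 × 24 = 967680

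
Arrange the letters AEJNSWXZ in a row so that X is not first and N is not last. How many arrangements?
By inclusion-exclusion: 8! - 2×(8-1)! + (8-2)! = 40320 - 10080 + 720 = 30960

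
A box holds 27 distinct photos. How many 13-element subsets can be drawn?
C(27,13) = 27!/(13!×14!) = 20058300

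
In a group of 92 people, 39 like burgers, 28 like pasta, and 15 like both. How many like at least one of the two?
|A∪B| = |A| + |B| - |A∩B| = 39 + 28 - 15 = 52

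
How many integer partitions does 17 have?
Pentagonal recurrence p(n) = p(n-1) + p(n-2) - p(n-5) - p(n-7) + p(n-12) + p(n-15) - ... gives p(0..16) = 1, 1, 2, 3, 5, 7, 11, 15, 22, 30, 42, 56, 77, 101, 135, 176, 231. p(17) = p(16) + p(15) - p(12) - p(10) + p(5) + p(2) = 231 + 176 - 77 - 42 + 7 + 2 = 297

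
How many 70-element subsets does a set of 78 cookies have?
C(78,70) = 78!/(70!×8!) = 23446881315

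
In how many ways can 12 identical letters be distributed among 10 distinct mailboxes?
C(12+10-1, 10-1) = C(21, 9) = 293930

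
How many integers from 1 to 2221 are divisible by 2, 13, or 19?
⌊2221/2⌋+⌊2221/13⌋+⌊2221/19⌋ - ⌊2221/26⌋-⌊2221/38⌋-⌊2221/247⌋ + ⌊2221/494⌋ = 1110+170+116 - 85-58-8 + 4 = 1249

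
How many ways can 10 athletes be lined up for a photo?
10! = 3628800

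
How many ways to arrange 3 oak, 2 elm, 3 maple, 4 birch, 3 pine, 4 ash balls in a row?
19! / (3! × 2! × 3! × 4! × 3! × 4!) = 488864376000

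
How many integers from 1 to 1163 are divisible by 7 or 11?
⌊1163/7⌋ + ⌊1163/11⌋ - ⌊1163/77⌋ = 166 + 105 - 15 = 256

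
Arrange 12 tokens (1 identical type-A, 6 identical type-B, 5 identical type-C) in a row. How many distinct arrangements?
12! / (1! × 6! × 5!) = 5544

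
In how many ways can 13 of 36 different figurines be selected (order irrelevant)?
C(36,13) = 36!/(13!×23!) = 2310789600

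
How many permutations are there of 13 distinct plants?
13! = 6227020800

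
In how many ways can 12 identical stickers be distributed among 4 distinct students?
C(12+4-1, 4-1) = C(15, 3) = 455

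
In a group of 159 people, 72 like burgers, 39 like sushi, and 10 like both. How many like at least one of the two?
|A∪B| = |A| + |B| - |A∩B| = 72 + 39 - 10 = 101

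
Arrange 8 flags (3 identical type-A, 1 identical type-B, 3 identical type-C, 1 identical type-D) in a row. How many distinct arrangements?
8! / (3! × 1! × 3! × 1!) = 1120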